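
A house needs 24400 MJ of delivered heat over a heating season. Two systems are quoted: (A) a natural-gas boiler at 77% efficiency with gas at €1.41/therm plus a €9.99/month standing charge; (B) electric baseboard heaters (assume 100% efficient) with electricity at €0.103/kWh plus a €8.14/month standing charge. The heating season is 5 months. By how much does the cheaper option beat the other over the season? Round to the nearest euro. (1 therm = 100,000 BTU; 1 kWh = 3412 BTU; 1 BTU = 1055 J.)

€265

Heat load = 24400 MJ = 24,400,000,000 J / 1055 = 23,127,962 BTU
Gas: input = 23,127,962 / 0.77 = 30,036,314 BTU = 300.4 therm → 300.4 × €1.41 = €423.51; + 5 × €9.99 standing = €473.46
Electric: 23,127,962 BTU / 3412 = 6,778 kWh → × €0.103 = €698.18; + 5 × €8.14 standing = €738.88
Difference = |€473.46 − €738.88| = €265.42 ≈ €265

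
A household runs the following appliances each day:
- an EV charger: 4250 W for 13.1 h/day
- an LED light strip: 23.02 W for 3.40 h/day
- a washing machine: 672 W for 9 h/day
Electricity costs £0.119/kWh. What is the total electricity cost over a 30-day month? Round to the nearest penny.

£220.63

EV charger: 4250 W × 13.1 h × 30 d = 1,670,250 Wh = 1,670 kWh
LED light strip: 23.02 W × 3.40 h × 30 d = 2,348 Wh = 2.348 kWh
washing machine: 672 W × 9 h × 30 d = 181,440 Wh = 181.4 kWh
Total energy = 1,670 + 2.348 + 181.4 = 1,854 kWh
Cost = 1,854 kWh × £0.119 = £220.63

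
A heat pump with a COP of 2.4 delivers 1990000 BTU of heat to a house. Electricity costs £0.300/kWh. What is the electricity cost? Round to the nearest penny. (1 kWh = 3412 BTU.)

£72.90

Heat delivered = 1,990,000 BTU / 3412 = 583.2 kWh
Electrical input = 583.2 kWh / 2.4 = 243 kWh
Cost = 243 × £0.300/kWh = £72.90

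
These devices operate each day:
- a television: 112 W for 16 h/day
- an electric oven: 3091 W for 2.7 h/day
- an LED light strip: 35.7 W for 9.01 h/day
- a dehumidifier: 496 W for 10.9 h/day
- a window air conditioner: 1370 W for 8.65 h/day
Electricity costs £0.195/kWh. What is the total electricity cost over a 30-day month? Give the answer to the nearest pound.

£162

television: 112 W × 16 h × 30 d = 53,760 Wh = 53.76 kWh
electric oven: 3091 W × 2.7 h × 30 d = 250,371 Wh = 250.4 kWh
LED light strip: 35.7 W × 9.01 h × 30 d = 9,650 Wh = 9.65 kWh
dehumidifier: 496 W × 10.9 h × 30 d = 162,192 Wh = 162.2 kWh
window air conditioner: 1370 W × 8.65 h × 30 d = 355,515 Wh = 355.5 kWh
Total energy = 53.76 + 250.4 + 9.65 + 162.2 + 355.5 = 831.5 kWh
Cost = 831.5 kWh × £0.195 = £162.14 ≈ £162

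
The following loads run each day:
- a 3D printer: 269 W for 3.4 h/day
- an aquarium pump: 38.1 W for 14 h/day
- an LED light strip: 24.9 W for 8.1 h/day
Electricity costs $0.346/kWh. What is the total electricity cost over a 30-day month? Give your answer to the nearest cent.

3D printer: 269 W × 3.4 h × 30 d = 27,438 Wh = 27.44 kWh
aquarium pump: 38.1 W × 14 h × 30 d = 16,002 Wh = 16 kWh
LED light strip: 24.9 W × 8.1 h × 30 d = 6,051 Wh = 6.051 kWh
Total energy = 27.44 + 16 + 6.051 = 49.49 kWh
Cost = 49.49 kWh × $0.346 = $17.12

$17.12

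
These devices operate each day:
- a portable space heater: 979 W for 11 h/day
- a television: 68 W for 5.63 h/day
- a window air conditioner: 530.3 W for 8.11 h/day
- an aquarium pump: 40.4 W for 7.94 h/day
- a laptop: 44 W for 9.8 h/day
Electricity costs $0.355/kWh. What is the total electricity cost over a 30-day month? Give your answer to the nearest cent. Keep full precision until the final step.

portable space heater: 979 W × 11 h × 30 d = 323,070 Wh = 323.1 kWh
television: 68 W × 5.63 h × 30 d = 11,485 Wh = 11.49 kWh
window air conditioner: 530.3 W × 8.11 h × 30 d = 129,022 Wh = 129 kWh
aquarium pump: 40.4 W × 7.94 h × 30 d = 9,623 Wh = 9.623 kWh
laptop: 44 W × 9.8 h × 30 d = 12,936 Wh = 12.94 kWh
Total energy = 323.1 + 11.49 + 129 + 9.623 + 12.94 = 486.1 kWh
Cost = 486.1 kWh × $0.355 = $172.58

$172.58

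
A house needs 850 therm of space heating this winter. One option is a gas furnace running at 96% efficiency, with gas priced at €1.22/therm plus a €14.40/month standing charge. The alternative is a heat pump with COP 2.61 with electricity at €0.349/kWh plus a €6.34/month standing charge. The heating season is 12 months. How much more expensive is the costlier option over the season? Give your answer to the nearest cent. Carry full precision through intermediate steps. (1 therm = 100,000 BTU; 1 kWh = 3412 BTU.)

Heat load = 850 therm × 100,000 = 85,000,000 BTU
Gas: input = 85,000,000 / 0.96 = 88,541,667 BTU = 885.4 therm → 885.4 × €1.22 = €1,080.21; + 12 × €14.40 standing = €1,253.01
Heat pump: 85,000,000 BTU / 3412 = 24,910 kWh heat; / 2.61 = 9,545 kWh in → × €0.349 = €3,331.15; + 12 × €6.34 standing = €3,407.23
Difference = |€1,253.01 − €3,407.23| = €2,154.23

€2154.23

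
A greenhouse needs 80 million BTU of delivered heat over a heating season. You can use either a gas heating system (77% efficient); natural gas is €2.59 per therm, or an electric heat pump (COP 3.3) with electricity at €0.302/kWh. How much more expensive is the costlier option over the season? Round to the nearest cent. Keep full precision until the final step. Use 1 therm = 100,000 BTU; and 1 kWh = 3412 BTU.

Heat load = 80 × 10⁶ BTU = 80,000,000 BTU
Gas: input = 80,000,000 / 0.77 = 103,896,104 BTU = 1,039 therm → 1,039 × €2.59 = €2,690.91
Heat pump: 80,000,000 BTU / 3412 = 23,450 kWh heat; / 3.3 = 7,105 kWh in → × €0.302 = €2,145.72
Difference = |€2,690.91 − €2,145.72| = €545.18

€545.18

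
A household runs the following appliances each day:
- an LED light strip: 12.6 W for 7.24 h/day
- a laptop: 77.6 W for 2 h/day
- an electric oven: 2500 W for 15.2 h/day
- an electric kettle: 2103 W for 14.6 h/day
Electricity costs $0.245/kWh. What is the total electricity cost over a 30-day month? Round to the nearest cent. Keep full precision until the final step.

LED light strip: 12.6 W × 7.24 h × 30 d = 2,737 Wh = 2.737 kWh
laptop: 77.6 W × 2 h × 30 d = 4,656 Wh = 4.656 kWh
electric oven: 2500 W × 15.2 h × 30 d = 1,140,000 Wh = 1,140 kWh
electric kettle: 2103 W × 14.6 h × 30 d = 921,114 Wh = 921.1 kWh
Total energy = 2.737 + 4.656 + 1,140 + 921.1 = 2,069 kWh
Cost = 2,069 kWh × $0.245 = $506.78

$506.78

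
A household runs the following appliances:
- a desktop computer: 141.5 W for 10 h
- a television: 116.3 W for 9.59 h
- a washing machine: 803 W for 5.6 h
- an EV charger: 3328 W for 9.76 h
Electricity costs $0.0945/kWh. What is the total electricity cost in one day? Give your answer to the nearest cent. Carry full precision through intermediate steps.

$3.73

desktop computer: 141.5 W × 10 h = 1,415 Wh = 1.415 kWh
television: 116.3 W × 9.59 h = 1,115 Wh = 1.115 kWh
washing machine: 803 W × 5.6 h = 4,497 Wh = 4.497 kWh
EV charger: 3328 W × 9.76 h = 32,481 Wh = 32.48 kWh
Total energy = 1.415 + 1.115 + 4.497 + 32.48 = 39.51 kWh
Cost = 39.51 kWh × $0.0945 = $3.73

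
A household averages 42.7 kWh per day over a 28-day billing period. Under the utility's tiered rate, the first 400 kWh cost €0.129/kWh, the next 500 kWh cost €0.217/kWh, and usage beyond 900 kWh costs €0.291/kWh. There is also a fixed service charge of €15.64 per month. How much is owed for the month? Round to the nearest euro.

€262

Usage = 42.7 kWh/day × 28 days = 1195.6 kWh
First 400 kWh × €0.129 = €51.60
Next 500 kWh × €0.217 = €108.50
Remaining 295.6 kWh × €0.291 = €86.02
Energy charge = €246.12; + service €15.64 = €261.76 ≈ €262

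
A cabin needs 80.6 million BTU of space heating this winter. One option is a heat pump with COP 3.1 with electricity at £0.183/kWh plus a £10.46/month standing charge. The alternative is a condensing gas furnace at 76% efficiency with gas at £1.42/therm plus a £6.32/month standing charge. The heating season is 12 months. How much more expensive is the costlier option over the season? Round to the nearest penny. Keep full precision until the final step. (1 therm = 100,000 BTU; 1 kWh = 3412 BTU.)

Heat load = 80.6 × 10⁶ BTU = 80,600,000 BTU
Gas: input = 80,600,000 / 0.76 = 106,052,632 BTU = 1,061 therm → 1,061 × £1.42 = £1,505.95; + 12 × £6.32 standing = £1,581.79
Heat pump: 80,600,000 BTU / 3412 = 23,620 kWh heat; / 3.1 = 7,620 kWh in → × £0.183 = £1,394.49; + 12 × £10.46 standing = £1,520.01
Difference = |£1,581.79 − £1,520.01| = £61.78

£61.78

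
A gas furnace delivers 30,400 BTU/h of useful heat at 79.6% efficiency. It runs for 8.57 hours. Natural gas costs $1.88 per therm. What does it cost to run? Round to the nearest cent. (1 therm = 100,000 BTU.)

$6.15

Heat delivered = 30,400 BTU/h × 8.57 h = 260,528 BTU
Gas input = 260,528 / 0.796 = 327,296 BTU
= 327,296 / 100,000 = 3.273 therm
Cost = 3.273 × $1.88/therm = $6.15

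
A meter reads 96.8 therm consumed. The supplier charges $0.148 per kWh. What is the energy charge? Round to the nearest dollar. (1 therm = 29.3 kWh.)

$420

96.8 therm × (29.3 kWh/therm) = 2,836 kWh
Cost = 2,836 kWh × $0.148/kWh = $419.76 ≈ $420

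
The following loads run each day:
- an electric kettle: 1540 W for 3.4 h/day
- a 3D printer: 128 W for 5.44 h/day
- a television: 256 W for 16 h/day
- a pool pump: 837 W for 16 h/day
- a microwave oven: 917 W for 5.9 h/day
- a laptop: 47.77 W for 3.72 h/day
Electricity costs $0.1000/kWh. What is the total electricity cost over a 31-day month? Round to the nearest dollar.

electric kettle: 1540 W × 3.4 h × 31 d = 162,316 Wh = 162.3 kWh
3D printer: 128 W × 5.44 h × 31 d = 21,586 Wh = 21.59 kWh
television: 256 W × 16 h × 31 d = 126,976 Wh = 127 kWh
pool pump: 837 W × 16 h × 31 d = 415,152 Wh = 415.2 kWh
microwave oven: 917 W × 5.9 h × 31 d = 167,719 Wh = 167.7 kWh
laptop: 47.77 W × 3.72 h × 31 d = 5,509 Wh = 5.509 kWh
Total energy = 162.3 + 21.59 + 127 + 415.2 + 167.7 + 5.509 = 899.3 kWh
Cost = 899.3 kWh × $0.1000 = $89.93 ≈ $90

$90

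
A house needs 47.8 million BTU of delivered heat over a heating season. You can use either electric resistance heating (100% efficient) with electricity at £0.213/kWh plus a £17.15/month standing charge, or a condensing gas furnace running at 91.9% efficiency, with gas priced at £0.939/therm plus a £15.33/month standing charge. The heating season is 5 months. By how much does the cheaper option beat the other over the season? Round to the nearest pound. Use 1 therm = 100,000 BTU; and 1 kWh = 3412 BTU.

£2505

Heat load = 47.8 × 10⁶ BTU = 47,800,000 BTU
Gas: input = 47,800,000 / 0.919 = 52,013,058 BTU = 520.1 therm → 520.1 × £0.939 = £488.40; + 5 × £15.33 standing = £565.05
Electric: 47,800,000 BTU / 3412 = 14,010 kWh → × £0.213 = £2,984.00; + 5 × £17.15 standing = £3,069.75
Difference = |£565.05 − £3,069.75| = £2,504.70 ≈ £2505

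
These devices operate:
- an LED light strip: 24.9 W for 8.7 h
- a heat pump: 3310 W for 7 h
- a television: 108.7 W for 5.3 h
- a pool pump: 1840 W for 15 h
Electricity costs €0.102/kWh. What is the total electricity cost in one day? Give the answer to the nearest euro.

LED light strip: 24.9 W × 8.7 h = 217 Wh = 0.2166 kWh
heat pump: 3310 W × 7 h = 23,170 Wh = 23.17 kWh
television: 108.7 W × 5.3 h = 576 Wh = 0.5761 kWh
pool pump: 1840 W × 15 h = 27,600 Wh = 27.6 kWh
Total energy = 0.2166 + 23.17 + 0.5761 + 27.6 = 51.56 kWh
Cost = 51.56 kWh × €0.102 = €5.26 ≈ €5

€5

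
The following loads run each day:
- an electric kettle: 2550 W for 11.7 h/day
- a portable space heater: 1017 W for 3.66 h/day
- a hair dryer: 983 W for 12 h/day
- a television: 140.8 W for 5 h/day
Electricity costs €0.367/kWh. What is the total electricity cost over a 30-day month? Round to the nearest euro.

€507

electric kettle: 2550 W × 11.7 h × 30 d = 895,050 Wh = 895 kWh
portable space heater: 1017 W × 3.66 h × 30 d = 111,667 Wh = 111.7 kWh
hair dryer: 983 W × 12 h × 30 d = 353,880 Wh = 353.9 kWh
television: 140.8 W × 5 h × 30 d = 21,120 Wh = 21.12 kWh
Total energy = 895 + 111.7 + 353.9 + 21.12 = 1,382 kWh
Cost = 1,382 kWh × €0.367 = €507.09 ≈ €507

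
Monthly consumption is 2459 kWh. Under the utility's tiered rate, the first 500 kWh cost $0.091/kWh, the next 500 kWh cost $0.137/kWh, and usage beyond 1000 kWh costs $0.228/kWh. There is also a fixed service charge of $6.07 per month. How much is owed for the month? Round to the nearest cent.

$452.72

First 500 kWh × $0.091 = $45.50
Next 500 kWh × $0.137 = $68.50
Remaining 1459 kWh × $0.228 = $332.65
Energy charge = $446.65; + service $6.07 = $452.72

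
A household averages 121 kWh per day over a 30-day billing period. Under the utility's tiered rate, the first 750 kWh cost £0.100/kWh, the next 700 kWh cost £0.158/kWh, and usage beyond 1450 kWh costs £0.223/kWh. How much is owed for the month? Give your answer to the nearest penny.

Usage = 121 kWh/day × 30 days = 3630 kWh
First 750 kWh × £0.100 = £75.00
Next 700 kWh × £0.158 = £110.60
Remaining 2180 kWh × £0.223 = £486.14
Total = £671.74

£671.74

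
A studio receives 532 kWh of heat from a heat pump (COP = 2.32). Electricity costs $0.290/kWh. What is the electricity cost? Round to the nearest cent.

Electrical input = 532 kWh / 2.32 = 229.3 kWh
Cost = 229.3 × $0.290/kWh = $66.50

$66.50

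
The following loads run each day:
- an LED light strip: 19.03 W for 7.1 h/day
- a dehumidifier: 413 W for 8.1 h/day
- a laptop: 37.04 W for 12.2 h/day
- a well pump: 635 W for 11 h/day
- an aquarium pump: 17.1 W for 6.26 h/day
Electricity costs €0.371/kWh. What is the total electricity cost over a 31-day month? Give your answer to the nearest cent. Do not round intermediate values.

€126.79

LED light strip: 19.03 W × 7.1 h × 31 d = 4,189 Wh = 4.189 kWh
dehumidifier: 413 W × 8.1 h × 31 d = 103,704 Wh = 103.7 kWh
laptop: 37.04 W × 12.2 h × 31 d = 14,009 Wh = 14.01 kWh
well pump: 635 W × 11 h × 31 d = 216,535 Wh = 216.5 kWh
aquarium pump: 17.1 W × 6.26 h × 31 d = 3,318 Wh = 3.318 kWh
Total energy = 4.189 + 103.7 + 14.01 + 216.5 + 3.318 = 341.8 kWh
Cost = 341.8 kWh × €0.371 = €126.79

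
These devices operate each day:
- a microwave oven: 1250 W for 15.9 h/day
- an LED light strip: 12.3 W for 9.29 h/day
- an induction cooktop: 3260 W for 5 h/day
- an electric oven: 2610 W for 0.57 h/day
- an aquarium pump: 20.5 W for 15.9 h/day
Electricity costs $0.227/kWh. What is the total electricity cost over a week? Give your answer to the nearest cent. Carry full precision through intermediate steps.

$60.55

microwave oven: 1250 W × 15.9 h × 7 d = 139,125 Wh = 139.1 kWh
LED light strip: 12.3 W × 9.29 h × 7 d = 800 Wh = 0.7999 kWh
induction cooktop: 3260 W × 5 h × 7 d = 114,100 Wh = 114.1 kWh
electric oven: 2610 W × 0.57 h × 7 d = 10,414 Wh = 10.41 kWh
aquarium pump: 20.5 W × 15.9 h × 7 d = 2,282 Wh = 2.282 kWh
Total energy = 139.1 + 0.7999 + 114.1 + 10.41 + 2.282 = 266.7 kWh
Cost = 266.7 kWh × $0.227 = $60.55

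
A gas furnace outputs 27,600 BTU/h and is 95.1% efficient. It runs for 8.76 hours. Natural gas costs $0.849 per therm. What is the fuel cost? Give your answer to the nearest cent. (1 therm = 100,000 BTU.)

$2.16

Heat delivered = 27,600 BTU/h × 8.76 h = 241,776 BTU
Gas input = 241,776 / 0.951 = 254,233 BTU
= 254,233 / 100,000 = 2.542 therm
Cost = 2.542 × $0.849/therm = $2.16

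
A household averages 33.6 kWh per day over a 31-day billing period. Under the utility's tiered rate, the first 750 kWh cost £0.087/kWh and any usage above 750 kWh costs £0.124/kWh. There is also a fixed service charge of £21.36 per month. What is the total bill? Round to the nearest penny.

Usage = 33.6 kWh/day × 31 days = 1041.6 kWh
First 750 kWh × £0.087 = £65.25
Remaining 291.6 kWh × £0.124 = £36.16
Energy charge = £101.41; + service £21.36 = £122.77

£122.77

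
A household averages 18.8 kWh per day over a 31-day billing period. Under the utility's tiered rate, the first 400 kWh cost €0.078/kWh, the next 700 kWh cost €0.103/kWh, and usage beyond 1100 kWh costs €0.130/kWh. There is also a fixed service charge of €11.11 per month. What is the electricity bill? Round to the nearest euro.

€61

Usage = 18.8 kWh/day × 31 days = 582.8 kWh
First 400 kWh × €0.078 = €31.20
Next 182.8 kWh × €0.103 = €18.83
Remaining tier: 0 kWh (not reached)
Energy charge = €50.03; + service €11.11 = €61.14 ≈ €61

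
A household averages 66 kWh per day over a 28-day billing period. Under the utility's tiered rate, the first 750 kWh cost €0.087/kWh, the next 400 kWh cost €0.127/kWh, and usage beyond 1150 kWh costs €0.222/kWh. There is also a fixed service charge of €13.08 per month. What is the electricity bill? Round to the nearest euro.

€284

Usage = 66 kWh/day × 28 days = 1848 kWh
First 750 kWh × €0.087 = €65.25
Next 400 kWh × €0.127 = €50.80
Remaining 698 kWh × €0.222 = €154.96
Energy charge = €271.01; + service €13.08 = €284.09 ≈ €284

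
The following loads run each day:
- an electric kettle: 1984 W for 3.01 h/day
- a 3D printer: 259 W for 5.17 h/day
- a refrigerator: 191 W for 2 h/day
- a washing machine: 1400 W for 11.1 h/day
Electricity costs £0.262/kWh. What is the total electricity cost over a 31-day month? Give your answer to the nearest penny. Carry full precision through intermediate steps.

£188.70

electric kettle: 1984 W × 3.01 h × 31 d = 185,127 Wh = 185.1 kWh
3D printer: 259 W × 5.17 h × 31 d = 41,510 Wh = 41.51 kWh
refrigerator: 191 W × 2 h × 31 d = 11,842 Wh = 11.84 kWh
washing machine: 1400 W × 11.1 h × 31 d = 481,740 Wh = 481.7 kWh
Total energy = 185.1 + 41.51 + 11.84 + 481.7 = 720.2 kWh
Cost = 720.2 kWh × £0.262 = £188.70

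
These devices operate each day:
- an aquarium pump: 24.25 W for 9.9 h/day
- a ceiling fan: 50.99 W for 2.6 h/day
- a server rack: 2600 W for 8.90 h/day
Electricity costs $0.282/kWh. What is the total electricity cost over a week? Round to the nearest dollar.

$46

aquarium pump: 24.25 W × 9.9 h × 7 d = 1,681 Wh = 1.681 kWh
ceiling fan: 50.99 W × 2.6 h × 7 d = 928 Wh = 0.928 kWh
server rack: 2600 W × 8.90 h × 7 d = 161,980 Wh = 162 kWh
Total energy = 1.681 + 0.928 + 162 = 164.6 kWh
Cost = 164.6 kWh × $0.282 = $46.41 ≈ $46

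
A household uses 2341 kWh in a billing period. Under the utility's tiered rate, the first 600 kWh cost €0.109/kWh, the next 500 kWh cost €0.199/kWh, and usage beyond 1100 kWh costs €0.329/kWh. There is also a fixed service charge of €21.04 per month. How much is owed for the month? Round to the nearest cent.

€594.23

First 600 kWh × €0.109 = €65.40
Next 500 kWh × €0.199 = €99.50
Remaining 1241 kWh × €0.329 = €408.29
Energy charge = €573.19; + service €21.04 = €594.23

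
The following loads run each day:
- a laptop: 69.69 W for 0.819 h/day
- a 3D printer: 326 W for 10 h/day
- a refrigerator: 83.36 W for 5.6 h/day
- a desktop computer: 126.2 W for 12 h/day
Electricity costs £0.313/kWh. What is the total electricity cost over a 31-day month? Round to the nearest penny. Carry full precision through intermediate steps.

laptop: 69.69 W × 0.819 h × 31 d = 1,769 Wh = 1.769 kWh
3D printer: 326 W × 10 h × 31 d = 101,060 Wh = 101.1 kWh
refrigerator: 83.36 W × 5.6 h × 31 d = 14,471 Wh = 14.47 kWh
desktop computer: 126.2 W × 12 h × 31 d = 46,946 Wh = 46.95 kWh
Total energy = 1.769 + 101.1 + 14.47 + 46.95 = 164.2 kWh
Cost = 164.2 kWh × £0.313 = £51.41

£51.41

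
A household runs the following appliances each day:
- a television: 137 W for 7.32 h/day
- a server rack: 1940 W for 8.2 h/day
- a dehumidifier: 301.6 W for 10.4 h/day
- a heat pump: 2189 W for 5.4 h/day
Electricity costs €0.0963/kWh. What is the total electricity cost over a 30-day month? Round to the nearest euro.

television: 137 W × 7.32 h × 30 d = 30,085 Wh = 30.09 kWh
server rack: 1940 W × 8.2 h × 30 d = 477,240 Wh = 477.2 kWh
dehumidifier: 301.6 W × 10.4 h × 30 d = 94,099 Wh = 94.1 kWh
heat pump: 2189 W × 5.4 h × 30 d = 354,618 Wh = 354.6 kWh
Total energy = 30.09 + 477.2 + 94.1 + 354.6 = 956 kWh
Cost = 956 kWh × €0.0963 = €92.07 ≈ €92

€92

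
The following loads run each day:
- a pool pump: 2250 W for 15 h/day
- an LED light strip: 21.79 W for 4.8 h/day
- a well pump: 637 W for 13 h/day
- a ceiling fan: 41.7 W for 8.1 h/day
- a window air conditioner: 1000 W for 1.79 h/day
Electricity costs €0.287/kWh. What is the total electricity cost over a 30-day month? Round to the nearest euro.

€381

pool pump: 2250 W × 15 h × 30 d = 1,012,500 Wh = 1,012 kWh
LED light strip: 21.79 W × 4.8 h × 30 d = 3,138 Wh = 3.138 kWh
well pump: 637 W × 13 h × 30 d = 248,430 Wh = 248.4 kWh
ceiling fan: 41.7 W × 8.1 h × 30 d = 10,133 Wh = 10.13 kWh
window air conditioner: 1000 W × 1.79 h × 30 d = 53,700 Wh = 53.7 kWh
Total energy = 1,012 + 3.138 + 248.4 + 10.13 + 53.7 = 1,328 kWh
Cost = 1,328 kWh × €0.287 = €381.11 ≈ €381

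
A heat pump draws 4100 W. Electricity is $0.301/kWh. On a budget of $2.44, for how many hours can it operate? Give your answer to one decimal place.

Energy budget = $2.44 / $0.301 per kWh = 8.106 kWh = 8,106 Wh
Runtime = 8,106 Wh / 4100 W = 1.977 h

2.0 h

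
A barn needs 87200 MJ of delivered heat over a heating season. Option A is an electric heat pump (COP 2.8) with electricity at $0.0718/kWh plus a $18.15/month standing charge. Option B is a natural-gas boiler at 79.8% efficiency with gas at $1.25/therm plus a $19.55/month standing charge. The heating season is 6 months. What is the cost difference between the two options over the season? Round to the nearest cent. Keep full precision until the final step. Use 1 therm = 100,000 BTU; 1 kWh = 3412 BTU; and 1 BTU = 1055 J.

$681.92

Heat load = 87200 MJ = 87,200,000,000 J / 1055 = 82,654,028 BTU
Gas: input = 82,654,028 / 0.798 = 103,576,477 BTU = 1,036 therm → 1,036 × $1.25 = $1,294.71; + 6 × $19.55 standing = $1,412.01
Heat pump: 82,654,028 BTU / 3412 = 24,220 kWh heat; / 2.8 = 8,652 kWh in → × $0.0718 = $621.19; + 6 × $18.15 standing = $730.09
Difference = |$1,412.01 − $730.09| = $681.92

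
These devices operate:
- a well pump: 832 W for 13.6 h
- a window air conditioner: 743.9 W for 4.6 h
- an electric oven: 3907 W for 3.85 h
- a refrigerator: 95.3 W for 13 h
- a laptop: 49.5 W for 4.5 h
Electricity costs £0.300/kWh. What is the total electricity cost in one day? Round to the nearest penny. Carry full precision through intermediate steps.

£9.37

well pump: 832 W × 13.6 h = 11,315 Wh = 11.32 kWh
window air conditioner: 743.9 W × 4.6 h = 3,422 Wh = 3.422 kWh
electric oven: 3907 W × 3.85 h = 15,042 Wh = 15.04 kWh
refrigerator: 95.3 W × 13 h = 1,239 Wh = 1.239 kWh
laptop: 49.5 W × 4.5 h = 223 Wh = 0.2228 kWh
Total energy = 11.32 + 3.422 + 15.04 + 1.239 + 0.2228 = 31.24 kWh
Cost = 31.24 kWh × £0.300 = £9.37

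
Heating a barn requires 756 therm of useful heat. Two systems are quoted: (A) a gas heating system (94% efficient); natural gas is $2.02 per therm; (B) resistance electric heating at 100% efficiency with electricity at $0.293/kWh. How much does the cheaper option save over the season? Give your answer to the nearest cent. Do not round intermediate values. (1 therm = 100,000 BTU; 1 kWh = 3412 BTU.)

$4867.43

Heat load = 756 therm × 100,000 = 75,600,000 BTU
Gas: input = 75,600,000 / 0.94 = 80,425,532 BTU = 804.3 therm → 804.3 × $2.02 = $1,624.60
Electric: 75,600,000 BTU / 3412 = 22,160 kWh → × $0.293 = $6,492.03
Difference = |$1,624.60 − $6,492.03| = $4,867.43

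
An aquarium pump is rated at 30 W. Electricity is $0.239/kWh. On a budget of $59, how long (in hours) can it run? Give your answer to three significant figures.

8230 h

Energy budget = $59 / $0.239 per kWh = 246.9 kWh = 246,862 Wh
Runtime = 246,862 Wh / 30 W = 8,229 h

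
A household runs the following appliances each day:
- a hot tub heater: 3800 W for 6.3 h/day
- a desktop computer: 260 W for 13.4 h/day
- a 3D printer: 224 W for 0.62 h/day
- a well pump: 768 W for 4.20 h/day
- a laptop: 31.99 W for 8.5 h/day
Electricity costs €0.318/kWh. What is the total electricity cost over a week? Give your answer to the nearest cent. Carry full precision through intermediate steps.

hot tub heater: 3800 W × 6.3 h × 7 d = 167,580 Wh = 167.6 kWh
desktop computer: 260 W × 13.4 h × 7 d = 24,388 Wh = 24.39 kWh
3D printer: 224 W × 0.62 h × 7 d = 972 Wh = 0.9722 kWh
well pump: 768 W × 4.20 h × 7 d = 22,579 Wh = 22.58 kWh
laptop: 31.99 W × 8.5 h × 7 d = 1,903 Wh = 1.903 kWh
Total energy = 167.6 + 24.39 + 0.9722 + 22.58 + 1.903 = 217.4 kWh
Cost = 217.4 kWh × €0.318 = €69.14

€69.14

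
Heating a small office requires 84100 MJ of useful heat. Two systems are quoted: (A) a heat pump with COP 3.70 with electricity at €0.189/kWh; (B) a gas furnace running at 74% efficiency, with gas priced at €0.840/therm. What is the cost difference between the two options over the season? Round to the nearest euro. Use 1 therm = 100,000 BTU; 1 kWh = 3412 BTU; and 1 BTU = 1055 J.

€289

Heat load = 84100 MJ = 84,100,000,000 J / 1055 = 79,715,640 BTU
Gas: input = 79,715,640 / 0.74 = 107,723,838 BTU = 1,077 therm → 1,077 × €0.840 = €904.88
Heat pump: 79,715,640 BTU / 3412 = 23,360 kWh heat; / 3.70 = 6,314 kWh in → × €0.189 = €1,193.42
Difference = |€904.88 − €1,193.42| = €288.54 ≈ €289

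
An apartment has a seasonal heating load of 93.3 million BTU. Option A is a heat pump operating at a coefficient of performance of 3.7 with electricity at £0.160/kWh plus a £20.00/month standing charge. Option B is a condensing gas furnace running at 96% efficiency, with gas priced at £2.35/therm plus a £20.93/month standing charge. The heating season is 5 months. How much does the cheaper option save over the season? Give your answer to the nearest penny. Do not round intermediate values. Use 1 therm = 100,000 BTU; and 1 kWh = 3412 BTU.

Heat load = 93.3 × 10⁶ BTU = 93,300,000 BTU
Gas: input = 93,300,000 / 0.96 = 97,187,500 BTU = 971.9 therm → 971.9 × £2.35 = £2,283.91; + 5 × £20.93 standing = £2,388.56
Heat pump: 93,300,000 BTU / 3412 = 27,340 kWh heat; / 3.7 = 7,390 kWh in → × £0.160 = £1,182.47; + 5 × £20.00 standing = £1,282.47
Difference = |£2,388.56 − £1,282.47| = £1,106.08

£1106.08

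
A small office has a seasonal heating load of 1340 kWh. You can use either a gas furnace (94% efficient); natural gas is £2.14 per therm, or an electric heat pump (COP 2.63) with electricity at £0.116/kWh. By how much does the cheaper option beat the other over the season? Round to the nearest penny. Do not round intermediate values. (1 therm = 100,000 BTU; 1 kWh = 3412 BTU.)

Heat load = 1340 kWh × 3412 = 4,572,080 BTU
Gas: input = 4,572,080 / 0.94 = 4,863,915 BTU = 48.64 therm → 48.64 × £2.14 = £104.09
Heat pump: 4,572,080 BTU / 3412 = 1,340 kWh heat; / 2.63 = 509.5 kWh in → × £0.116 = £59.10
Difference = |£104.09 − £59.10| = £44.99

£44.99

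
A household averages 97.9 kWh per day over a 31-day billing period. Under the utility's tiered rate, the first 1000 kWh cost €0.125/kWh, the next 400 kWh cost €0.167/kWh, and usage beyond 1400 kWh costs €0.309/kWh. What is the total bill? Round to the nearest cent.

€696.98

Usage = 97.9 kWh/day × 31 days = 3034.9 kWh
First 1000 kWh × €0.125 = €125.00
Next 400 kWh × €0.167 = €66.80
Remaining 1634.9 kWh × €0.309 = €505.18
Total = €696.98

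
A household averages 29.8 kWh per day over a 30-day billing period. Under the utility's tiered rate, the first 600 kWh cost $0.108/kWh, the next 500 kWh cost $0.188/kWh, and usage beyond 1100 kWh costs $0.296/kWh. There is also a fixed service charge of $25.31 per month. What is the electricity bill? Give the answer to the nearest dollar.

$145

Usage = 29.8 kWh/day × 30 days = 894 kWh
First 600 kWh × $0.108 = $64.80
Next 294 kWh × $0.188 = $55.27
Remaining tier: 0 kWh (not reached)
Energy charge = $120.07; + service $25.31 = $145.38 ≈ $145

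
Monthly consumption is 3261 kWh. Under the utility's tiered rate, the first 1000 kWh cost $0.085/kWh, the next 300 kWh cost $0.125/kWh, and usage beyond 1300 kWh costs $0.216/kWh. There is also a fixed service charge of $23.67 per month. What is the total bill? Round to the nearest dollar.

First 1000 kWh × $0.085 = $85.00
Next 300 kWh × $0.125 = $37.50
Remaining 1961 kWh × $0.216 = $423.58
Energy charge = $546.08; + service $23.67 = $569.75 ≈ $570

$570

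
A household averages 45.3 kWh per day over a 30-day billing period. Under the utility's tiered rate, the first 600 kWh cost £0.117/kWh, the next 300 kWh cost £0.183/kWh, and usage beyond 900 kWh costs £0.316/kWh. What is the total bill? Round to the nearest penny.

Usage = 45.3 kWh/day × 30 days = 1359 kWh
First 600 kWh × £0.117 = £70.20
Next 300 kWh × £0.183 = £54.90
Remaining 459 kWh × £0.316 = £145.04
Total = £270.14

£270.14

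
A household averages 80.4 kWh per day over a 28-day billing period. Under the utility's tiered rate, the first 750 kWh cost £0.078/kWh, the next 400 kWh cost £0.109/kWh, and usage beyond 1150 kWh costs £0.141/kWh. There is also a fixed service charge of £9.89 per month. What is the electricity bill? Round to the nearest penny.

£267.26

Usage = 80.4 kWh/day × 28 days = 2251.2 kWh
First 750 kWh × £0.078 = £58.50
Next 400 kWh × £0.109 = £43.60
Remaining 1101.2 kWh × £0.141 = £155.27
Energy charge = £257.37; + service £9.89 = £267.26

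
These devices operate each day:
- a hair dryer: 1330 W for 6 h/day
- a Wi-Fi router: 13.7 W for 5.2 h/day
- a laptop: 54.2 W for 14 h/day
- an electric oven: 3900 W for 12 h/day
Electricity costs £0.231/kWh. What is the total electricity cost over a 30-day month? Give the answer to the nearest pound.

£385

hair dryer: 1330 W × 6 h × 30 d = 239,400 Wh = 239.4 kWh
Wi-Fi router: 13.7 W × 5.2 h × 30 d = 2,137 Wh = 2.137 kWh
laptop: 54.2 W × 14 h × 30 d = 22,764 Wh = 22.76 kWh
electric oven: 3900 W × 12 h × 30 d = 1,404,000 Wh = 1,404 kWh
Total energy = 239.4 + 2.137 + 22.76 + 1,404 = 1,668 kWh
Cost = 1,668 kWh × £0.231 = £385.38 ≈ £385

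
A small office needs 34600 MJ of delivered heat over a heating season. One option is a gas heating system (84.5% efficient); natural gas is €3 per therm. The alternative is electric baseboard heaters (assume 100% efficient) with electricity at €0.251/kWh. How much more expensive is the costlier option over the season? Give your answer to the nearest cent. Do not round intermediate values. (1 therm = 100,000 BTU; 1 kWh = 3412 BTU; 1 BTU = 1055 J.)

€1248.25

Heat load = 34600 MJ = 34,600,000,000 J / 1055 = 32,796,209 BTU
Gas: input = 32,796,209 / 0.845 = 38,812,081 BTU = 388.1 therm → 388.1 × €3 = €1,164.36
Electric: 32,796,209 BTU / 3412 = 9,612 kWh → × €0.251 = €2,412.62
Difference = |€1,164.36 − €2,412.62| = €1,248.25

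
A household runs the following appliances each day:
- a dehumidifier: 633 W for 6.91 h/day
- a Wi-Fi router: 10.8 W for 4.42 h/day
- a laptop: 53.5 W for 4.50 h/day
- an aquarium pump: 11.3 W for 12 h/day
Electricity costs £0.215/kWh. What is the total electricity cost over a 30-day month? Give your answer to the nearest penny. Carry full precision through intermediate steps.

£30.95

dehumidifier: 633 W × 6.91 h × 30 d = 131,221 Wh = 131.2 kWh
Wi-Fi router: 10.8 W × 4.42 h × 30 d = 1,432 Wh = 1.432 kWh
laptop: 53.5 W × 4.50 h × 30 d = 7,222 Wh = 7.223 kWh
aquarium pump: 11.3 W × 12 h × 30 d = 4,068 Wh = 4.068 kWh
Total energy = 131.2 + 1.432 + 7.223 + 4.068 = 143.9 kWh
Cost = 143.9 kWh × £0.215 = £30.95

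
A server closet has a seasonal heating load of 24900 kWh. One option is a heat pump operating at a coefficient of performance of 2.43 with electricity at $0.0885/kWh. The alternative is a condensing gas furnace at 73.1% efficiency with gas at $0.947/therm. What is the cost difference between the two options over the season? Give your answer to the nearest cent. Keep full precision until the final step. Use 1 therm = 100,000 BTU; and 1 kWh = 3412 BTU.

Heat load = 24900 kWh × 3412 = 84,958,800 BTU
Gas: input = 84,958,800 / 0.731 = 116,222,709 BTU = 1,162 therm → 1,162 × $0.947 = $1,100.63
Heat pump: 84,958,800 BTU / 3412 = 24,900 kWh heat; / 2.43 = 10,250 kWh in → × $0.0885 = $906.85
Difference = |$1,100.63 − $906.85| = $193.78

$193.78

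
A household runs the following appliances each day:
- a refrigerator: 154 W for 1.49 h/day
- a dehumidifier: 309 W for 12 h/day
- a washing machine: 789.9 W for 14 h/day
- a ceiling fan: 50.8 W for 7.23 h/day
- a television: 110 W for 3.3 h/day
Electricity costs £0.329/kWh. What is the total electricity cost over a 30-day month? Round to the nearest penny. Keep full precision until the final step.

£155.22

refrigerator: 154 W × 1.49 h × 30 d = 6,884 Wh = 6.884 kWh
dehumidifier: 309 W × 12 h × 30 d = 111,240 Wh = 111.2 kWh
washing machine: 789.9 W × 14 h × 30 d = 331,758 Wh = 331.8 kWh
ceiling fan: 50.8 W × 7.23 h × 30 d = 11,019 Wh = 11.02 kWh
television: 110 W × 3.3 h × 30 d = 10,890 Wh = 10.89 kWh
Total energy = 6.884 + 111.2 + 331.8 + 11.02 + 10.89 = 471.8 kWh
Cost = 471.8 kWh × £0.329 = £155.22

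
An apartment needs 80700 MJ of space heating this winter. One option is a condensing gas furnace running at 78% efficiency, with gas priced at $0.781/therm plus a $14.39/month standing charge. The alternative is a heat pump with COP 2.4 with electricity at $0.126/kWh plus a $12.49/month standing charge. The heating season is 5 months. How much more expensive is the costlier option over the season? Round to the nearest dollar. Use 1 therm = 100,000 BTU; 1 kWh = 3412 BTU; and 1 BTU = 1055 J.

$402

Heat load = 80700 MJ = 80,700,000,000 J / 1055 = 76,492,891 BTU
Gas: input = 76,492,891 / 0.78 = 98,067,809 BTU = 980.7 therm → 980.7 × $0.781 = $765.91; + 5 × $14.39 standing = $837.86
Heat pump: 76,492,891 BTU / 3412 = 22,420 kWh heat; / 2.4 = 9,341 kWh in → × $0.126 = $1,176.99; + 5 × $12.49 standing = $1,239.44
Difference = |$837.86 − $1,239.44| = $401.58 ≈ $402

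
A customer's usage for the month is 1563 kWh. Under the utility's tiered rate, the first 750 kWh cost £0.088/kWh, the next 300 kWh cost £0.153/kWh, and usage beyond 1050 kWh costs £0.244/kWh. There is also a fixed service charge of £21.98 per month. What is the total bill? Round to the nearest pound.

£259

First 750 kWh × £0.088 = £66.00
Next 300 kWh × £0.153 = £45.90
Remaining 513 kWh × £0.244 = £125.17
Energy charge = £237.07; + service £21.98 = £259.05 ≈ £259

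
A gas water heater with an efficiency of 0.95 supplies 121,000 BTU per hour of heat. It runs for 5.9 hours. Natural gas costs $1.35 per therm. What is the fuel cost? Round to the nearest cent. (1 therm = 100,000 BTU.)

Heat delivered = 121,000 BTU/h × 5.9 h = 713,900 BTU
Gas input = 713,900 / 0.95 = 751,474 BTU
= 751,474 / 100,000 = 7.515 therm
Cost = 7.515 × $1.35/therm = $10.14

$10.14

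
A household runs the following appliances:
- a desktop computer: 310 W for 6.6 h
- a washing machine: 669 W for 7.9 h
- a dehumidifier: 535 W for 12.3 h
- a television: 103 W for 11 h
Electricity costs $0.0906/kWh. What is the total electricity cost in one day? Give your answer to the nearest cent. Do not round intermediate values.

desktop computer: 310 W × 6.6 h = 2,046 Wh = 2.046 kWh
washing machine: 669 W × 7.9 h = 5,285 Wh = 5.285 kWh
dehumidifier: 535 W × 12.3 h = 6,580 Wh = 6.58 kWh
television: 103 W × 11 h = 1,133 Wh = 1.133 kWh
Total energy = 2.046 + 5.285 + 6.58 + 1.133 = 15.04 kWh
Cost = 15.04 kWh × $0.0906 = $1.36

$1.36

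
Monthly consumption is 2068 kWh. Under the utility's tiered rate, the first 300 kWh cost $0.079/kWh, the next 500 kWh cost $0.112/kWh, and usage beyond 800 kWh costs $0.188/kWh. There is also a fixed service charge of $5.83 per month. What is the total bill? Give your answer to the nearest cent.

First 300 kWh × $0.079 = $23.70
Next 500 kWh × $0.112 = $56.00
Remaining 1268 kWh × $0.188 = $238.38
Energy charge = $318.08; + service $5.83 = $323.91

$323.91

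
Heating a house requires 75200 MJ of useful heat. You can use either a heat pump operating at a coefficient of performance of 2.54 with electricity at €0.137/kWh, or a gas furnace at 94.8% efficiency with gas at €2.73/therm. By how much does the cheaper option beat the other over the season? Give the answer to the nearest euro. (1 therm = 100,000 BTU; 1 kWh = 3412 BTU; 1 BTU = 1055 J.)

Heat load = 75200 MJ = 75,200,000,000 J / 1055 = 71,279,621 BTU
Gas: input = 71,279,621 / 0.948 = 75,189,473 BTU = 751.9 therm → 751.9 × €2.73 = €2,052.67
Heat pump: 71,279,621 BTU / 3412 = 20,890 kWh heat; / 2.54 = 8,225 kWh in → × €0.137 = €1,126.79
Difference = |€2,052.67 − €1,126.79| = €925.88 ≈ €926

€926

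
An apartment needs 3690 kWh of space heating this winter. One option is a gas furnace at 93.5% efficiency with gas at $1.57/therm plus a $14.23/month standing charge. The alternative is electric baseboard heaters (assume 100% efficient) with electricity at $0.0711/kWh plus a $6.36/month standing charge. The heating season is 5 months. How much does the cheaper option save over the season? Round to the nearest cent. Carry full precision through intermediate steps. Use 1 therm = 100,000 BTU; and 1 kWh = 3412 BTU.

$11.60

Heat load = 3690 kWh × 3412 = 12,590,280 BTU
Gas: input = 12,590,280 / 0.935 = 13,465,540 BTU = 134.7 therm → 134.7 × $1.57 = $211.41; + 5 × $14.23 standing = $282.56
Electric: 12,590,280 BTU / 3412 = 3,690 kWh → × $0.0711 = $262.36; + 5 × $6.36 standing = $294.16
Difference = |$282.56 − $294.16| = $11.60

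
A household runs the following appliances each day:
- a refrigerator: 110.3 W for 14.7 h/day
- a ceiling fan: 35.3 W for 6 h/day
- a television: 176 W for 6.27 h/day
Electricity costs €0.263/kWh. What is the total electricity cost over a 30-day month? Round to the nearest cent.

refrigerator: 110.3 W × 14.7 h × 30 d = 48,642 Wh = 48.64 kWh
ceiling fan: 35.3 W × 6 h × 30 d = 6,354 Wh = 6.354 kWh
television: 176 W × 6.27 h × 30 d = 33,106 Wh = 33.11 kWh
Total energy = 48.64 + 6.354 + 33.11 = 88.1 kWh
Cost = 88.1 kWh × €0.263 = €23.17

€23.17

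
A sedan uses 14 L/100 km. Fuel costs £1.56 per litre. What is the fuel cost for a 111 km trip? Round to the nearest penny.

£24.24

Fuel = 14 L/100 km × 111 km / 100 = 15.54 L
Cost = 15.54 L × £1.56/L = £24.24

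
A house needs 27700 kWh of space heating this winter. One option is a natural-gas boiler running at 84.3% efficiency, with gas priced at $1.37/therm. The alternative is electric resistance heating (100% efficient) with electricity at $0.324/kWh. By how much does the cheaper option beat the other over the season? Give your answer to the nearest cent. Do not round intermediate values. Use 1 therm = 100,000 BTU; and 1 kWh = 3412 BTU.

Heat load = 27700 kWh × 3412 = 94,512,400 BTU
Gas: input = 94,512,400 / 0.843 = 112,114,353 BTU = 1,121 therm → 1,121 × $1.37 = $1,535.97
Electric: 94,512,400 BTU / 3412 = 27,700 kWh → × $0.324 = $8,974.80
Difference = |$1,535.97 − $8,974.80| = $7,438.83

$7438.83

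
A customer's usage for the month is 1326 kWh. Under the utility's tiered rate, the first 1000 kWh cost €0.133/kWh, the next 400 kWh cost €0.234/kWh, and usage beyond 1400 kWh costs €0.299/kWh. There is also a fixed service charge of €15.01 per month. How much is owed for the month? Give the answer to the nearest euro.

First 1000 kWh × €0.133 = €133.00
Next 326 kWh × €0.234 = €76.28
Remaining tier: 0 kWh (not reached)
Energy charge = €209.28; + service €15.01 = €224.29 ≈ €224

€224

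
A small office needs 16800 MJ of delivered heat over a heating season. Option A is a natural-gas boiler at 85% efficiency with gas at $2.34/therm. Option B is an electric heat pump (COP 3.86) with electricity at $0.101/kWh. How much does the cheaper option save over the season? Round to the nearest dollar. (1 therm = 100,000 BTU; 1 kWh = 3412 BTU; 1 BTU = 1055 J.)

Heat load = 16800 MJ = 16,800,000,000 J / 1055 = 15,924,171 BTU
Gas: input = 15,924,171 / 0.85 = 18,734,318 BTU = 187.3 therm → 187.3 × $2.34 = $438.38
Heat pump: 15,924,171 BTU / 3412 = 4,667 kWh heat; / 3.86 = 1,209 kWh in → × $0.101 = $122.12
Difference = |$438.38 − $122.12| = $316.26 ≈ $316

$316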